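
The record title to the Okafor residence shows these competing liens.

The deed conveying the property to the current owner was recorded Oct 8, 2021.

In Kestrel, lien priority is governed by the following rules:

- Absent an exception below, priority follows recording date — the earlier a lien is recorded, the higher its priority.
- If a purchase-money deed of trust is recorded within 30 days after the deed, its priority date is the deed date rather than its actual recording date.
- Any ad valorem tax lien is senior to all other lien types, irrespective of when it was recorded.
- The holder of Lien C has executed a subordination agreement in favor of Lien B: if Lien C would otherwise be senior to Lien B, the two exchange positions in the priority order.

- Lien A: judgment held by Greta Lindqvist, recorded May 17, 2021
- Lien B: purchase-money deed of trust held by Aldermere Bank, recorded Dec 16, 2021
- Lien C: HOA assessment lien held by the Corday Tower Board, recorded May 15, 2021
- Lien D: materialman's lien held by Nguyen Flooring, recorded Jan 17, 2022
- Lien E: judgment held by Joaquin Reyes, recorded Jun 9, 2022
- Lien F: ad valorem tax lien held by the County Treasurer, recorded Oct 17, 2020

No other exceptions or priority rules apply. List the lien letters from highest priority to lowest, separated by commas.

F, B, A, C, D, E

Effective dates after the stated exceptions: B missed the 30-day window (69 days after the deed), so its recording date stands.
As an ad valorem tax lien, F is senior to every other lien.
Ordering the rest by effective date: C (May 15, 2021), A (May 17, 2021), B (Dec 16, 2021), D (Jan 17, 2022), E (Jun 9, 2022).
The subordination applies — C was senior to B — so C and B swap.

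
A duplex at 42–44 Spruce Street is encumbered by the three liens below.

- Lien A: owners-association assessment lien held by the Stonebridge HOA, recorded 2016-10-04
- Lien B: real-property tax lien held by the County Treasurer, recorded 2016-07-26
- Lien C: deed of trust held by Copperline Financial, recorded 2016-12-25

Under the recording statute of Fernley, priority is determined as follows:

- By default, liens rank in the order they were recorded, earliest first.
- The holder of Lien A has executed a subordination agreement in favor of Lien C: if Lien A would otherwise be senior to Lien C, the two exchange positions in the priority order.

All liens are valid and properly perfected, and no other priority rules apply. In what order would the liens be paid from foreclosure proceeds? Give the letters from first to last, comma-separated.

By effective date, earliest first: B (2016-07-26), A (2016-10-04), C (2016-12-25).
The subordination applies — A was senior to C — so A and C swap.

B, C, A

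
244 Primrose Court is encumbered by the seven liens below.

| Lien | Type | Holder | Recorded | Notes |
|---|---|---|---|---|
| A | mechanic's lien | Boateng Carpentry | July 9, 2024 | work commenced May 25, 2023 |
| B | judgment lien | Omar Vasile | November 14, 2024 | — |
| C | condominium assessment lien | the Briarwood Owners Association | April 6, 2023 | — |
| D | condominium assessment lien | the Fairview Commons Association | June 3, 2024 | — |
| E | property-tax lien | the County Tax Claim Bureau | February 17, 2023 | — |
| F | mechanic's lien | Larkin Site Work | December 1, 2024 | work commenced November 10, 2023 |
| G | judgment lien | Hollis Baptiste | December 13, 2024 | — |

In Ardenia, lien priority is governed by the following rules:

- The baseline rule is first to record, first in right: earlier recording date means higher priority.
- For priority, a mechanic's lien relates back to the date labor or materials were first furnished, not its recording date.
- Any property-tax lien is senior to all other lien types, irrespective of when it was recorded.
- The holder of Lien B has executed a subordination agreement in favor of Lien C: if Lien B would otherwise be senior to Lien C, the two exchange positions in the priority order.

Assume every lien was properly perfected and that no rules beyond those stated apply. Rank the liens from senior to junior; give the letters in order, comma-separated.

Adjusting effective dates: A is treated as recorded May 25, 2023, the work-commencement date; F relates back to November 10, 2023 (work commenced).
E is a property-tax lien and takes priority over every other lien.
Ordering the rest by effective date: C (April 6, 2023), A (May 25, 2023), F (November 10, 2023), D (June 3, 2024), B (November 14, 2024), G (December 13, 2024).
Since B is not senior to C, the subordination leaves the order unchanged.

E, C, A, F, D, B, G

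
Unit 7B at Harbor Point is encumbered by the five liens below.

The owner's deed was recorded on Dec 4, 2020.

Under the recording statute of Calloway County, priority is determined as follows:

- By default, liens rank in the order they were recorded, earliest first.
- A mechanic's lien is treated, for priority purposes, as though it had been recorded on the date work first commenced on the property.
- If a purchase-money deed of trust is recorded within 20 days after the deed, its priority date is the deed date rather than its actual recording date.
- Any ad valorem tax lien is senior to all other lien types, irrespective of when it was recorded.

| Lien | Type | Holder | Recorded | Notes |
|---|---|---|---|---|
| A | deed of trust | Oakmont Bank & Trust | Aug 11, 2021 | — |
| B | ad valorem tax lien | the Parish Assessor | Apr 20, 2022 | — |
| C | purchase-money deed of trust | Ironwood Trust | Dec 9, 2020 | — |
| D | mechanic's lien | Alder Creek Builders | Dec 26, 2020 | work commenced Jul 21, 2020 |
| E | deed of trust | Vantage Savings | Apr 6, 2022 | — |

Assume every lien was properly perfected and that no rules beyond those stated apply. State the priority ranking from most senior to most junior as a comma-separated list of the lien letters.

B, D, C, A, E

Effective dates: C was recorded within the 20-day window, so its effective date is the deed date Dec 4, 2020; D relates back to Jul 21, 2020 (work commenced).
B is an ad valorem tax lien, so it outranks all other liens regardless of date.
The other liens, earliest effective date first: D (Jul 21, 2020), C (Dec 4, 2020), A (Aug 11, 2021), E (Apr 6, 2022).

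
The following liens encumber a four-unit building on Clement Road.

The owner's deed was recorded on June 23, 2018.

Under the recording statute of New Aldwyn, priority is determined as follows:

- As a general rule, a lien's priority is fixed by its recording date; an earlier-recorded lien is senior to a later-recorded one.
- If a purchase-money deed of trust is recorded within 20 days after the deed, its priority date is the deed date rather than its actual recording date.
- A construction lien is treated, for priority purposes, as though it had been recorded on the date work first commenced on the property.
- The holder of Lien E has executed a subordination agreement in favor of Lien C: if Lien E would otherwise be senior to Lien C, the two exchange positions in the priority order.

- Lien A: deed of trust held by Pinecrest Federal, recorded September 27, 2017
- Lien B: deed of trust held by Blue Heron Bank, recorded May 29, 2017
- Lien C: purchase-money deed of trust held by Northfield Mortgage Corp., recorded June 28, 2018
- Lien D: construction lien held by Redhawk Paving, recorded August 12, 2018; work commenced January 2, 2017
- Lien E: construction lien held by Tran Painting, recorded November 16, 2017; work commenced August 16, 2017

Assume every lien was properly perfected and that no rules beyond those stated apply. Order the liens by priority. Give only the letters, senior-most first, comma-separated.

D, B, C, A, E

Effective dates: C's effective date is the deed date, June 23, 2018; D relates back to January 2, 2017 (work commenced); E's effective date is August 16, 2017, when work began.
By effective date, earliest first: D (January 2, 2017), B (May 29, 2017), E (August 16, 2017), A (September 27, 2017), C (June 23, 2018).
E would otherwise be senior to C, so under the subordination agreement E and C exchange positions.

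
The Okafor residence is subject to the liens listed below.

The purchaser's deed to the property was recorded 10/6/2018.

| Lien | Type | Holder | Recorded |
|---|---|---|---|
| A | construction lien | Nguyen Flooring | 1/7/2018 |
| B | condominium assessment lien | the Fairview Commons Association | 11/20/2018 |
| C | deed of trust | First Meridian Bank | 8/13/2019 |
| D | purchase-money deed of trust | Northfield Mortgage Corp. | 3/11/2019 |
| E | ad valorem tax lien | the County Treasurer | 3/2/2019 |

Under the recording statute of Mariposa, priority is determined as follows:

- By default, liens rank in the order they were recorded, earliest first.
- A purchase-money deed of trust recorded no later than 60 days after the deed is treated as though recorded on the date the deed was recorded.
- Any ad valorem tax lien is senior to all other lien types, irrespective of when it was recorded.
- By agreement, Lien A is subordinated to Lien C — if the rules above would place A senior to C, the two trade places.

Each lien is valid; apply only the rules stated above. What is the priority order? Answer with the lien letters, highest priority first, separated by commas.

E, C, B, D, A

Adjusting effective dates: D was recorded 156 days after the deed, outside the 60-day window, so it keeps its recording date.
E, as an ad valorem tax lien, has superpriority and ranks first.
Ordering the rest by effective date: A (1/7/2018), B (11/20/2018), D (3/11/2019), C (8/13/2019).
Because A would otherwise rank above C, the subordination swaps them.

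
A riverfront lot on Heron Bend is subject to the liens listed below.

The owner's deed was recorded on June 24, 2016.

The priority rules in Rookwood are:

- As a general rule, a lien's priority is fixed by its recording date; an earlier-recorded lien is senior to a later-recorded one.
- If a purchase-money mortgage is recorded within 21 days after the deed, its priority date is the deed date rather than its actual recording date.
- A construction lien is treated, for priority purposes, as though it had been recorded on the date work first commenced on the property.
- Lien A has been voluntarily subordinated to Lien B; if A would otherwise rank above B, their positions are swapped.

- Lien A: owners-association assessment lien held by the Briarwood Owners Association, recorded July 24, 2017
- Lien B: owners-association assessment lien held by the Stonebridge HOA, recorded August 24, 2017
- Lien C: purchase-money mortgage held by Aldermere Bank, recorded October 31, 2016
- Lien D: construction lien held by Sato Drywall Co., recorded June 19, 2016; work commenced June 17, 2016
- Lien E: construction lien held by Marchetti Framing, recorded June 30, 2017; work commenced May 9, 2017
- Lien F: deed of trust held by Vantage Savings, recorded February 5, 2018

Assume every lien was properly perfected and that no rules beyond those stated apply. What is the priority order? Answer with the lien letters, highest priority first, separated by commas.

First, effective dates: C was recorded 129 days after the deed, outside the 21-day window, so it keeps its recording date; D is treated as recorded June 17, 2016, the work-commencement date; E's effective date is May 9, 2017, when work began.
Sorted by effective date: D (June 17, 2016), C (October 31, 2016), E (May 9, 2017), A (July 24, 2017), B (August 24, 2017), F (February 5, 2018).
A is senior to B before the subordination, so the two trade places.

D, C, E, B, A, F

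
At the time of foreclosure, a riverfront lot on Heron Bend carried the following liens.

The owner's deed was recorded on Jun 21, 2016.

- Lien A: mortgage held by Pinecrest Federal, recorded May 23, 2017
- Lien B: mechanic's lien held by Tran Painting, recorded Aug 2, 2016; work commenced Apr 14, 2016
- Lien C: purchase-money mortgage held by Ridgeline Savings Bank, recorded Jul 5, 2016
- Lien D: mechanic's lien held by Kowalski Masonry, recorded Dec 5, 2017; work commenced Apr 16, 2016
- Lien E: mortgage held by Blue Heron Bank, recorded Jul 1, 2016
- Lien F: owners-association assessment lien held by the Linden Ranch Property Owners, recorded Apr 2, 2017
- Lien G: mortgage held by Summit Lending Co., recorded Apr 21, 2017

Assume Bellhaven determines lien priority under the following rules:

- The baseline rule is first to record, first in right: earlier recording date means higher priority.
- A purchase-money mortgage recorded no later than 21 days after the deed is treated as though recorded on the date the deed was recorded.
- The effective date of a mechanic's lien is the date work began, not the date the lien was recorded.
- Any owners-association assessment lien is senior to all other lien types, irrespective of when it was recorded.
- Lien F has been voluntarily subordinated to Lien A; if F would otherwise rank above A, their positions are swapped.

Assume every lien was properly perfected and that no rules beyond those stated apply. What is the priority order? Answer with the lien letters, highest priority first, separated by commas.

A, B, D, C, E, G, F

Effective dates after the stated exceptions: B relates back to Apr 14, 2016 (work commenced); C was recorded within the 21-day window, so its effective date is the deed date Jun 21, 2016; D is treated as recorded Apr 16, 2016, the work-commencement date.
As an owners-association assessment lien, F is senior to every other lien.
Remaining liens by effective date: B (Apr 14, 2016), D (Apr 16, 2016), C (Jun 21, 2016), E (Jul 1, 2016), G (Apr 21, 2017), A (May 23, 2017).
F is senior to A before the subordination, so the two trade places.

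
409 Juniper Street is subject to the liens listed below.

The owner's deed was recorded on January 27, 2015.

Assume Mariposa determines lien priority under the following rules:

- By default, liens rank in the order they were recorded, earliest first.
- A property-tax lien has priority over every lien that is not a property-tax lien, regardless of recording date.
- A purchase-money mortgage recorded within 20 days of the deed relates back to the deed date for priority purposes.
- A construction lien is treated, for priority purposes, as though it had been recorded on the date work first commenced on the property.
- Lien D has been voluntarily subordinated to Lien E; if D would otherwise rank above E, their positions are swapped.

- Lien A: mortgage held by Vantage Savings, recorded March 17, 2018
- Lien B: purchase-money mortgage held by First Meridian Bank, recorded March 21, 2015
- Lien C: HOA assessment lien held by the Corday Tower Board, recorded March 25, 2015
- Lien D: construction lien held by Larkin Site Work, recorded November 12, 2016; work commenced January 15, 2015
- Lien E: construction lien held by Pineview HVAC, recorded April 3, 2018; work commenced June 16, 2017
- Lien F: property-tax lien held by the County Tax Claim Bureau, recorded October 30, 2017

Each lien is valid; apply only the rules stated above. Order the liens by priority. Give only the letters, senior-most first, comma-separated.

F, E, B, C, D, A

Effective dates after the stated exceptions: B was recorded 53 days after the deed — beyond 20 days — so no relation-back applies; D relates back to January 15, 2015 (work commenced); E's effective date is June 16, 2017, when work began.
F is a property-tax lien, so it outranks all other liens regardless of date.
Among the remaining liens, by effective date: D (January 15, 2015), B (March 21, 2015), C (March 25, 2015), E (June 16, 2017), A (March 17, 2018).
Because D would otherwise rank above E, the subordination swaps them.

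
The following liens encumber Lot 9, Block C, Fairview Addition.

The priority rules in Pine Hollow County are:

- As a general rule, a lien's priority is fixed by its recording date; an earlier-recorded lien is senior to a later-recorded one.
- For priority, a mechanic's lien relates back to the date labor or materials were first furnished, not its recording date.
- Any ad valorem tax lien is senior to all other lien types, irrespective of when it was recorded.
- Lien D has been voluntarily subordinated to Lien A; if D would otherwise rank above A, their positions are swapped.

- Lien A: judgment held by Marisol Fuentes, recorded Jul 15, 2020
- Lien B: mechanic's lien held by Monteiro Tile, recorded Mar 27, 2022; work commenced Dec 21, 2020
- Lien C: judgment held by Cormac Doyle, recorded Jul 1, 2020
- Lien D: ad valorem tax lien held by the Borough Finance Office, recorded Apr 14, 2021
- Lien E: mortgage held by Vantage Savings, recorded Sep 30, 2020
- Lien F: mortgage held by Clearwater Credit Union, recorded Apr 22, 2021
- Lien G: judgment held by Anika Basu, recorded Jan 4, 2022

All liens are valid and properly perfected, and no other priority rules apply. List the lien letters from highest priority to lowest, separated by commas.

Adjusting effective dates: B's effective date is Dec 21, 2020, when work began.
As an ad valorem tax lien, D is senior to every other lien.
The other liens, earliest effective date first: C (Jul 1, 2020), A (Jul 15, 2020), E (Sep 30, 2020), B (Dec 21, 2020), F (Apr 22, 2021), G (Jan 4, 2022).
The subordination applies — D was senior to A — so D and A swap.

A, C, D, E, B, F, G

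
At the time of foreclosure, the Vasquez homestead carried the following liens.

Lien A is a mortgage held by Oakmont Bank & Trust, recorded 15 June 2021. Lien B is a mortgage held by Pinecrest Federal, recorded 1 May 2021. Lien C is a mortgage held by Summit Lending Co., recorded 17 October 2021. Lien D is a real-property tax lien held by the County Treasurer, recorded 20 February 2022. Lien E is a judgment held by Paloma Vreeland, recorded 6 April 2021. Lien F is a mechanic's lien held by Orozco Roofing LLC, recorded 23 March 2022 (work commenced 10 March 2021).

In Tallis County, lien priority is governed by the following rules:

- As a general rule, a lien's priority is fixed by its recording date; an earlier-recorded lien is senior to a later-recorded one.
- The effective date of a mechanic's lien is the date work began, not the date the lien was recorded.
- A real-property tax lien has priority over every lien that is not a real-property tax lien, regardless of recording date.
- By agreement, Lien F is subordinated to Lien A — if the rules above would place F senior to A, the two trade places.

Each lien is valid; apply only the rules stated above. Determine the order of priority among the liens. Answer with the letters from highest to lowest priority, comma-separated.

D, A, E, B, F, C

First, effective dates: F's effective date is 10 March 2021, when work began.
D is a real-property tax lien and takes priority over every other lien.
Remaining liens by effective date: F (10 March 2021), E (6 April 2021), B (1 May 2021), A (15 June 2021), C (17 October 2021).
Because F would otherwise rank above A, the subordination swaps them.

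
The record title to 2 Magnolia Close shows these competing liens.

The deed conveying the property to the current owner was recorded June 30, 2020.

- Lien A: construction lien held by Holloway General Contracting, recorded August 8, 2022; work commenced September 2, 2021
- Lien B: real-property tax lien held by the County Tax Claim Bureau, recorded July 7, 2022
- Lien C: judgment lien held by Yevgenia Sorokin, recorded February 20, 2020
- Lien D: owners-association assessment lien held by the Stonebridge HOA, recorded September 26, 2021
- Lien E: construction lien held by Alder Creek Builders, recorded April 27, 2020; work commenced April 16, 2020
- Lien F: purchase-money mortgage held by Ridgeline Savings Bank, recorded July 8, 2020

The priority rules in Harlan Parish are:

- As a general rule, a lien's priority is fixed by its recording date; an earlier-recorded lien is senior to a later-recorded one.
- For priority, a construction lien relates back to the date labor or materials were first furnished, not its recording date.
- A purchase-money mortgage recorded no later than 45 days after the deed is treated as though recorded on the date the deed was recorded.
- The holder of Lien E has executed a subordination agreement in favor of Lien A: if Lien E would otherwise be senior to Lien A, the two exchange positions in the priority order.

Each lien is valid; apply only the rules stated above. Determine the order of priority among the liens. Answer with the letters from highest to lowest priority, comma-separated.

C, A, F, E, D, B

First, effective dates: A is treated as recorded September 2, 2021, the work-commencement date; E is treated as recorded April 16, 2020, the work-commencement date; F relates back to the deed date June 30, 2020.
Ordering by effective date: C (February 20, 2020), E (April 16, 2020), F (June 30, 2020), A (September 2, 2021), D (September 26, 2021), B (July 7, 2022).
E would otherwise be senior to A, so under the subordination agreement E and A exchange positions.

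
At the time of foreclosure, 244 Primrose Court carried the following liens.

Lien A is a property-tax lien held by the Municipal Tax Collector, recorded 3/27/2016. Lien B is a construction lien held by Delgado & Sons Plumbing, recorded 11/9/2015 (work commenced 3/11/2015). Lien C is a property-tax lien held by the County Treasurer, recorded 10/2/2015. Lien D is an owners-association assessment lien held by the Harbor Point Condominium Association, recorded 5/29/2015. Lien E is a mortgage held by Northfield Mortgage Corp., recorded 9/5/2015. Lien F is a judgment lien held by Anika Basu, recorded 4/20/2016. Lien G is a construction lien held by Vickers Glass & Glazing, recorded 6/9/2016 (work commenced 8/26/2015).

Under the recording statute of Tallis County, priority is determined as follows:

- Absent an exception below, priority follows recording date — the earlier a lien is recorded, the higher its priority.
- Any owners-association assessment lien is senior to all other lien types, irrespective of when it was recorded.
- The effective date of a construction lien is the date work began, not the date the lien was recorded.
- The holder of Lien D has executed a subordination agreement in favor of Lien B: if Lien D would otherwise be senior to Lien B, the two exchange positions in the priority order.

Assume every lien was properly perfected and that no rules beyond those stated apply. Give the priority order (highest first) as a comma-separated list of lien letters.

First, effective dates: B's effective date is 3/11/2015, when work began; G is treated as recorded 8/26/2015, the work-commencement date.
D is an owners-association assessment lien, so it outranks all other liens regardless of date.
Remaining liens by effective date: B (3/11/2015), G (8/26/2015), E (9/5/2015), C (10/2/2015), A (3/27/2016), F (4/20/2016).
The subordination applies — D was senior to B — so D and B swap.

B, D, G, E, C, A, F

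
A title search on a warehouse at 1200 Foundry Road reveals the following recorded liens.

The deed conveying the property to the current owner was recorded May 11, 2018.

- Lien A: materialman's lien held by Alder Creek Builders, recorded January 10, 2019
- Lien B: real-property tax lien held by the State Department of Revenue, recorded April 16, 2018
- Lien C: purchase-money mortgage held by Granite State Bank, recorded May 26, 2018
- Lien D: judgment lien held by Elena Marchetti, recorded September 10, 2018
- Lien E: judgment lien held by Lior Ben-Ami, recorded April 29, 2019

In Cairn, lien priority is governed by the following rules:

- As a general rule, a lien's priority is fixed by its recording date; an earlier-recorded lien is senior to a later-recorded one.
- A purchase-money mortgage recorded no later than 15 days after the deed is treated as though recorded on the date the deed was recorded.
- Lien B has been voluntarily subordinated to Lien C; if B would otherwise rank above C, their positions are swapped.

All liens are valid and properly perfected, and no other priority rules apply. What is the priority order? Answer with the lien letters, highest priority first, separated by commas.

First, effective dates: C relates back to the deed date May 11, 2018.
By effective date, earliest first: B (April 16, 2018), C (May 11, 2018), D (September 10, 2018), A (January 10, 2019), E (April 29, 2019).
Because B would otherwise rank above C, the subordination swaps them.

C, B, D, A, E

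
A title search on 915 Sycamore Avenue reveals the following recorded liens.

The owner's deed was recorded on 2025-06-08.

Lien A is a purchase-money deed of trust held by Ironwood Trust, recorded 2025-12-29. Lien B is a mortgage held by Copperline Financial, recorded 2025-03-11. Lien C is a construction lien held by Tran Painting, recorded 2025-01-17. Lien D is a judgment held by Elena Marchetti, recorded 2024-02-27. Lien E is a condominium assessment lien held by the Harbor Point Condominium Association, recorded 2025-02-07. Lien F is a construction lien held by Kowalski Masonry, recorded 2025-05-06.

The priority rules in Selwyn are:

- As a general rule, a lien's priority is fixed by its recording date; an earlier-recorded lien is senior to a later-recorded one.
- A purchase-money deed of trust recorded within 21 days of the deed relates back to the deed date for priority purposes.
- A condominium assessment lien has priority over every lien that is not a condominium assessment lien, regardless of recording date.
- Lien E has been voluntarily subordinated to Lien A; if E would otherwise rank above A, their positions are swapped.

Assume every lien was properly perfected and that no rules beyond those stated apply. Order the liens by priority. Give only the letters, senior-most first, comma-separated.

First, effective dates: A missed the 21-day window (204 days after the deed), so its recording date stands.
As a condominium assessment lien, E is senior to every other lien.
The other liens, earliest effective date first: D (2024-02-27), C (2025-01-17), B (2025-03-11), F (2025-05-06), A (2025-12-29).
E would otherwise be senior to A, so under the subordination agreement E and A exchange positions.

A, D, C, B, F, E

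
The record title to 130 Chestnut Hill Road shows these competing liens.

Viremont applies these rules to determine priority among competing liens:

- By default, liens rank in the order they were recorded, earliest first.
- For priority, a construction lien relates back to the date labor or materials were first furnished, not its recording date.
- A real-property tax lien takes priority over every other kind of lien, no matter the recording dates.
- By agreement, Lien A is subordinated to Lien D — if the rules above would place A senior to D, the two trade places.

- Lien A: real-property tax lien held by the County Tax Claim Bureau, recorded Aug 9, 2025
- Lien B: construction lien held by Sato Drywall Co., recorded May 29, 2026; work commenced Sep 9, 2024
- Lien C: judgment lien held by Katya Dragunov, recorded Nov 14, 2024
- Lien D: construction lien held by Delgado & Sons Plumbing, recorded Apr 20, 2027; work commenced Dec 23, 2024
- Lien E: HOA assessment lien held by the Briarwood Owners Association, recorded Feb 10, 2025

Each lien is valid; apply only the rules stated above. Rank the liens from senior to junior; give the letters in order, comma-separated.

Adjusting effective dates: B relates back to Sep 9, 2024 (work commenced); D's effective date is Dec 23, 2024, when work began.
A is a real-property tax lien and takes priority over every other lien.
The other liens, earliest effective date first: B (Sep 9, 2024), C (Nov 14, 2024), D (Dec 23, 2024), E (Feb 10, 2025).
A would otherwise be senior to D, so under the subordination agreement A and D exchange positions.

D, B, C, A, E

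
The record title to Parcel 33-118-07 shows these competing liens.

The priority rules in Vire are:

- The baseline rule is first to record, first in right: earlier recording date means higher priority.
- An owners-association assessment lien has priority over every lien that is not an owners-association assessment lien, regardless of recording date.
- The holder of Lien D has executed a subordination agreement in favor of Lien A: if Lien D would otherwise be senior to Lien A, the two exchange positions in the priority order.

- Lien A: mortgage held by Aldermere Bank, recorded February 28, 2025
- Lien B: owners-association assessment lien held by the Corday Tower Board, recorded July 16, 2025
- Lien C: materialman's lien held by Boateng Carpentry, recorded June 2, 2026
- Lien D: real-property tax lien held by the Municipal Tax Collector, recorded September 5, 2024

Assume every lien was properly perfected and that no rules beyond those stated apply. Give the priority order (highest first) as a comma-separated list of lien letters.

B, A, D, C

B is an owners-association assessment lien, so it outranks all other liens regardless of date.
Among the remaining liens, by effective date: D (September 5, 2024), A (February 28, 2025), C (June 2, 2026).
The subordination applies — D was senior to A — so D and A swap.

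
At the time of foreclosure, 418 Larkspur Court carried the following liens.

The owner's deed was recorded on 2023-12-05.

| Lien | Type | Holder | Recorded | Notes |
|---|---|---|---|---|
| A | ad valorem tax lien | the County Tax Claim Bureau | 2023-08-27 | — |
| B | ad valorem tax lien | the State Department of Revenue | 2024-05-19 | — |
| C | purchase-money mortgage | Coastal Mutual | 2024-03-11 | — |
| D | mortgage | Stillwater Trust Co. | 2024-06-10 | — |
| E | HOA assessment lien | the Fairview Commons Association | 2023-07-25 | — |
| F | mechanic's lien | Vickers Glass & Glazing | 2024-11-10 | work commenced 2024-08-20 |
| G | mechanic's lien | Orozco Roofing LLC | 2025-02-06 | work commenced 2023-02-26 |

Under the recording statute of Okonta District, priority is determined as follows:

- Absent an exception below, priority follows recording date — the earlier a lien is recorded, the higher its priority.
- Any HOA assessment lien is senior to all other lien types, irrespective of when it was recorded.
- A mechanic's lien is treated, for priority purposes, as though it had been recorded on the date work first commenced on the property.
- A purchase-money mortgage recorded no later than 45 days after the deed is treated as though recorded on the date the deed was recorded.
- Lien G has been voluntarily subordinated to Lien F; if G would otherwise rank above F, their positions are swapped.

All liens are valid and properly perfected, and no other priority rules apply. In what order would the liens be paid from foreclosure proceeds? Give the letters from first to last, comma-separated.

E, F, A, C, B, D, G

Effective dates: C was recorded 97 days after the deed, outside the 45-day window, so it keeps its recording date; F relates back to 2024-08-20 (work commenced); G is treated as recorded 2023-02-26, the work-commencement date.
As an HOA assessment lien, E is senior to every other lien.
Among the remaining liens, by effective date: G (2023-02-26), A (2023-08-27), C (2024-03-11), B (2024-05-19), D (2024-06-10), F (2024-08-20).
The subordination applies — G was senior to F — so G and F swap.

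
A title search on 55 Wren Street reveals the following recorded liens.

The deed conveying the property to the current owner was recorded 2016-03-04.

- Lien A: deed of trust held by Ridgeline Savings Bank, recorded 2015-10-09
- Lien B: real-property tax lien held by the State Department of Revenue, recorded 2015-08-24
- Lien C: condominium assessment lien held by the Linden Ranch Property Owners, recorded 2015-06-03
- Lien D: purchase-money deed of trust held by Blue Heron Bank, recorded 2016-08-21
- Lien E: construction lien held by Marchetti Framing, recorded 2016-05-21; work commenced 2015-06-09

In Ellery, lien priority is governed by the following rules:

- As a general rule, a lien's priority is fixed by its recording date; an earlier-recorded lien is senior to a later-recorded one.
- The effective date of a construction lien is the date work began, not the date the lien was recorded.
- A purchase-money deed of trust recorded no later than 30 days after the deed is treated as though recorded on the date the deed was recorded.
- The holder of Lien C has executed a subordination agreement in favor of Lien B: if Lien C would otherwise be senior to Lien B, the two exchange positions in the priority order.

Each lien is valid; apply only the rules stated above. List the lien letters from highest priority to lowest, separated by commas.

Effective dates after the stated exceptions: D was recorded 170 days after the deed, outside the 30-day window, so it keeps its recording date; E's effective date is 2015-06-09, when work began.
Sorted by effective date: C (2015-06-03), E (2015-06-09), B (2015-08-24), A (2015-10-09), D (2016-08-21).
Because C would otherwise rank above B, the subordination swaps them.

B, E, C, A, D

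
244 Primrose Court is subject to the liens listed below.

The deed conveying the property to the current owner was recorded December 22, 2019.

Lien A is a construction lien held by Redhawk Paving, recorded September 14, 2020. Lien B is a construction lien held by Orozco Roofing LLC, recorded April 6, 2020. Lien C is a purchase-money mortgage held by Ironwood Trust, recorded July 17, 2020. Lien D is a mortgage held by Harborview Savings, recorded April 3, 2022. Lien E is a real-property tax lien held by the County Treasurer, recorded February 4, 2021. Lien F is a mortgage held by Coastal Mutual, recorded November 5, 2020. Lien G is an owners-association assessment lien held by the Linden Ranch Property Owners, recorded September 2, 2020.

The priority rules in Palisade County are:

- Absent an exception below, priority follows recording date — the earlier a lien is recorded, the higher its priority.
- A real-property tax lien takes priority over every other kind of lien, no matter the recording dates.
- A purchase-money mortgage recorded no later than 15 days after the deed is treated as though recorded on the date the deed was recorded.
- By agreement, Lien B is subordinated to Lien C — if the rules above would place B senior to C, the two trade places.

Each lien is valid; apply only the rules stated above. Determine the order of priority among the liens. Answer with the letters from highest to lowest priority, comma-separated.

First, effective dates: C was recorded 208 days after the deed, outside the 15-day window, so it keeps its recording date.
E is a real-property tax lien and takes priority over every other lien.
Ordering the rest by effective date: B (April 6, 2020), C (July 17, 2020), G (September 2, 2020), A (September 14, 2020), F (November 5, 2020), D (April 3, 2022).
B is senior to C before the subordination, so the two trade places.

E, C, B, G, A, F, D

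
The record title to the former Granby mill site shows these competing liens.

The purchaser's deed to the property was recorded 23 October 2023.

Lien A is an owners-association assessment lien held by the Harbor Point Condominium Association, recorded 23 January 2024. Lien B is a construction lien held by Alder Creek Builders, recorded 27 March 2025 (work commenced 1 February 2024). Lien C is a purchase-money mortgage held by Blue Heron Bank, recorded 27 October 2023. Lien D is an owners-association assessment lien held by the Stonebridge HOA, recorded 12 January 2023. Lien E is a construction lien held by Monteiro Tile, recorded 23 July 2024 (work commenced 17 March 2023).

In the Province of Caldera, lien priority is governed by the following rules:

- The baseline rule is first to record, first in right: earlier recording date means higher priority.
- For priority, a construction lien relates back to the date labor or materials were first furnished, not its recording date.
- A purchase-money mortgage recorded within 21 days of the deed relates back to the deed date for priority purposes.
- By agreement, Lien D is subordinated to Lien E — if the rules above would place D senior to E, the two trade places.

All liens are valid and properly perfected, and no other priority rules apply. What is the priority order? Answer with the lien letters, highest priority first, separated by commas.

E, D, C, A, B

Effective dates after the stated exceptions: B relates back to 1 February 2024 (work commenced); C was recorded within the 21-day window, so its effective date is the deed date 23 October 2023; E relates back to 17 March 2023 (work commenced).
Ordering by effective date: D (12 January 2023), E (17 March 2023), C (23 October 2023), A (23 January 2024), B (1 February 2024).
D would otherwise be senior to E, so under the subordination agreement D and E exchange positions.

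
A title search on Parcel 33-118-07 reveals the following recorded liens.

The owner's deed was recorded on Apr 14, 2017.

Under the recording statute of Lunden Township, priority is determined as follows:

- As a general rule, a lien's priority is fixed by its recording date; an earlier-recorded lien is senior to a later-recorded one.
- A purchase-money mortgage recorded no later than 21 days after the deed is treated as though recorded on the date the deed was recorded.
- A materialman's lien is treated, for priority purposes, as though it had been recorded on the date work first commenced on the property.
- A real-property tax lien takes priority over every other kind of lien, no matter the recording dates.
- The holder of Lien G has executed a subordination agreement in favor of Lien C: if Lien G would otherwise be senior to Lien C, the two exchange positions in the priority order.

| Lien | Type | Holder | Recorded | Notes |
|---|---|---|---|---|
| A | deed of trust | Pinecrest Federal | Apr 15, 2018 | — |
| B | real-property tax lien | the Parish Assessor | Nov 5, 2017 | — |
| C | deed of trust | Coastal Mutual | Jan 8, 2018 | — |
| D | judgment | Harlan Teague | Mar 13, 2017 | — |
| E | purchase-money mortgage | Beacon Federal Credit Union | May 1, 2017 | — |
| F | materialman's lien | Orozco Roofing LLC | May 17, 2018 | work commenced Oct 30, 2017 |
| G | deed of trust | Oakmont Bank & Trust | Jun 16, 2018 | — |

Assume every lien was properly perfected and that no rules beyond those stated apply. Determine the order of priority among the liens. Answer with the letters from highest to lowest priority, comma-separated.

B, D, E, F, C, A, G

Effective dates after the stated exceptions: E's effective date is the deed date, Apr 14, 2017; F's effective date is Oct 30, 2017, when work began.
B is a real-property tax lien, so it outranks all other liens regardless of date.
Among the remaining liens, by effective date: D (Mar 13, 2017), E (Apr 14, 2017), F (Oct 30, 2017), C (Jan 8, 2018), A (Apr 15, 2018), G (Jun 16, 2018).
Since G is not senior to C, the subordination leaves the order unchanged.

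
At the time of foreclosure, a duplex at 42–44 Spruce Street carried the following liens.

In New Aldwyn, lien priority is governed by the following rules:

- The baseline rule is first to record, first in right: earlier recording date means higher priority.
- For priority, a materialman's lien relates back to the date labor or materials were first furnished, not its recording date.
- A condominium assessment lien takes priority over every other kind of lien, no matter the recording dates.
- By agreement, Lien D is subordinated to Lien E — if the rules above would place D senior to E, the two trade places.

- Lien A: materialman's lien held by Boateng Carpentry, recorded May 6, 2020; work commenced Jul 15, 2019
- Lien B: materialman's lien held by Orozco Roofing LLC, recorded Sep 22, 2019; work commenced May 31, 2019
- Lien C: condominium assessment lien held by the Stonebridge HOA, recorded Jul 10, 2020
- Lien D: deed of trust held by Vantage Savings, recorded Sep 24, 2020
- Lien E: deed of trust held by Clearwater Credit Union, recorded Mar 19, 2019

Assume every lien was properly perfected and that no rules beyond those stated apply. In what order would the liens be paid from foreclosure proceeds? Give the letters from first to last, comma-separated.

Adjusting effective dates: A is treated as recorded Jul 15, 2019, the work-commencement date; B's effective date is May 31, 2019, when work began.
C is a condominium assessment lien, so it outranks all other liens regardless of date.
The other liens, earliest effective date first: E (Mar 19, 2019), B (May 31, 2019), A (Jul 15, 2019), D (Sep 24, 2020).
D already ranks below E; the subordination has no effect.

C, E, B, A, D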